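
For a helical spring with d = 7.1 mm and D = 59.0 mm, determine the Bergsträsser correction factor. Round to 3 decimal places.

C = D/d = 59.0/7.1 = 8.3099
K_B = (4C+2)/(4C−3) = 35.239/30.239 = 1.1653

1.165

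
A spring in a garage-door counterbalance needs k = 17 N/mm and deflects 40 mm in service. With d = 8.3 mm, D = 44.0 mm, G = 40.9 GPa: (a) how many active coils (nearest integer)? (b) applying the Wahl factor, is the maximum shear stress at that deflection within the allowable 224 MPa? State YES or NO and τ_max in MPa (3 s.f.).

N_a = Gd⁴/(8D³k) = (40.9×10³)(8.3⁴)/(8·44.0³·17) = 16.75 → N_a = 17
Actual rate k = Gd⁴/(8D³·17) = 16.755 N/mm
Working load F = kδ = 16.755·40 = 670.19 N
C = 44.0/8.3 = 5.3012; K_W = (4C−1)/(4C−4)+0.615/C = 1.2904
τ_max = K_W·8FD/(πd³) = 1.2904·131.33 = 169.46 MPa
τ_max ≤ 224 MPa → acceptable

(a) 17 coils; (b) YES, τ_max = 169 MPa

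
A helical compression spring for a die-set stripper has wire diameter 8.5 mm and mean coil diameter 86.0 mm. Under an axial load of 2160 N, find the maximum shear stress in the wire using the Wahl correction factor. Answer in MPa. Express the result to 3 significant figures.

880 MPa

Spring index C = D/d = 86.0/8.5 = 10.1176
K_W = (4C−1)/(4C−4) + 0.615/C = 39.471/36.471 + 0.0608 = 1.1430
τ₀ = 8FD/(πd³) = 8·2160·86.0/(π·8.5³) = 1.48608e+06/1929.3 = 770.26 MPa
τ_max = K·τ₀ = 1.1430 × 770.26 = 880.44 MPa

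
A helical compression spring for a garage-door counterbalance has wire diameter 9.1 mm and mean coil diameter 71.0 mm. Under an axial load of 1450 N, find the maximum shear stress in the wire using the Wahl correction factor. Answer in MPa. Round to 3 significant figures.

414 MPa

Spring index C = D/d = 71.0/9.1 = 7.8022
K_W = (4C−1)/(4C−4) + 0.615/C = 30.209/27.209 + 0.0788 = 1.1891
τ₀ = 8FD/(πd³) = 8·1450·71.0/(π·9.1³) = 823600/2367.4 = 347.89 MPa
τ_max = K·τ₀ = 1.1891 × 347.89 = 413.67 MPa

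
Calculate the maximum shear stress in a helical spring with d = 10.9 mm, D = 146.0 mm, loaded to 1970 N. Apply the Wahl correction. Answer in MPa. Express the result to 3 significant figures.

Spring index C = D/d = 146.0/10.9 = 13.3945
K_W = (4C−1)/(4C−4) + 0.615/C = 52.578/49.578 + 0.0459 = 1.1064
τ₀ = 8FD/(πd³) = 8·1970·146.0/(π·10.9³) = 2.30096e+06/4068.5 = 565.56 MPa
τ_max = K·τ₀ = 1.1064 × 565.56 = 625.75 MPa

626 MPa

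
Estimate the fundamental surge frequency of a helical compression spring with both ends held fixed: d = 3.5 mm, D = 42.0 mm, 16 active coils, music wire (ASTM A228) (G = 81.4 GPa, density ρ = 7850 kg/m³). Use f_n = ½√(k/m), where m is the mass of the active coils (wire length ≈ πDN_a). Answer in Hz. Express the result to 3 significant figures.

44.9 Hz

k = Gd⁴/(8D³N_a) = (81.4×10³)(3.5⁴)/(8·42.0³·16) = 1.2881 N/mm = 1288.1 N/m
Wire length L = πDN_a = π·42.0·16 = 2111.2 mm
m = ρ·(πd²/4)·L = 7850 × 9.6211×10⁻⁶ m² × 2.1112 m = 0.15945 kg
f_n = ½√(k/m) = 0.5·√(1288.1/0.15945) = 0.5·√(8078.4) = 44.94 Hz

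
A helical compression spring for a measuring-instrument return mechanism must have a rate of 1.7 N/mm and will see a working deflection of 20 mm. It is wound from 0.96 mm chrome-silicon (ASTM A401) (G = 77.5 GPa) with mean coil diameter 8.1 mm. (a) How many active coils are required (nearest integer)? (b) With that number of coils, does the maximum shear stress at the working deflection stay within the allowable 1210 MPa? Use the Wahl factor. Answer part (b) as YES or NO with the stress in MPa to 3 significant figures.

(a) 9 coils; (b) YES, τ_max = 941 MPa

N_a = Gd⁴/(8D³k) = (77.5×10³)(0.96⁴)/(8·8.1³·1.7) = 9.107 → N_a = 9
Actual rate k = Gd⁴/(8D³·9) = 1.7203 N/mm
Working load F = kδ = 1.7203·20 = 34.406 N
C = 8.1/0.96 = 8.4375; K_W = (4C−1)/(4C−4)+0.615/C = 1.1737
τ_max = K_W·8FD/(πd³) = 1.1737·802.12 = 941.47 MPa
τ_max ≤ 1210 MPa → acceptable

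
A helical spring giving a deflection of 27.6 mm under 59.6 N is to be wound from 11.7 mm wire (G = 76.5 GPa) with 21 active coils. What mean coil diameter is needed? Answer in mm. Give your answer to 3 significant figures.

158 mm

Required rate k = F/δ = 59.6/27.6 = 2.1594 N/mm
D = (Gd⁴/(8N_a·k))^(1/3) = (76.5×10³·11.7⁴/(8·21·2.1594))^(1/3)
  = (3.95147e+06)^(1/3) = 158.0955 mm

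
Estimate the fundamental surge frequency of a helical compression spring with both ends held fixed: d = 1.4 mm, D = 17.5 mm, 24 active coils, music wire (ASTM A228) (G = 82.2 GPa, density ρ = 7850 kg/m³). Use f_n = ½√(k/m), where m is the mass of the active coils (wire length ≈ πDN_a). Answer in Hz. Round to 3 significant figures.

k = Gd⁴/(8D³N_a) = (82.2×10³)(1.4⁴)/(8·17.5³·24) = 0.30688 N/mm = 306.88 N/m
Wire length L = πDN_a = π·17.5·24 = 1319.5 mm
m = ρ·(πd²/4)·L = 7850 × 1.5394×10⁻⁶ m² × 1.3195 m = 0.015945 kg
f_n = ½√(k/m) = 0.5·√(306.88/0.015945) = 0.5·√(19247) = 69.366 Hz

69.4 Hz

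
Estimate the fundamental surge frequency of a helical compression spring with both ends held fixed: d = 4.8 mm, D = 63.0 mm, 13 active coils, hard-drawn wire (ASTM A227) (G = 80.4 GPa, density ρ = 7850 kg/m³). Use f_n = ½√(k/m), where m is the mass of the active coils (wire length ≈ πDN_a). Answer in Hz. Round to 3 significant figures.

33.5 Hz

k = Gd⁴/(8D³N_a) = (80.4×10³)(4.8⁴)/(8·63.0³·13) = 1.6412 N/mm = 1641.2 N/m
Wire length L = πDN_a = π·63.0·13 = 2573 mm
m = ρ·(πd²/4)·L = 7850 × 18.096×10⁻⁶ m² × 2.573 m = 0.36549 kg
f_n = ½√(k/m) = 0.5·√(1641.2/0.36549) = 0.5·√(4490.5) = 33.505 Hz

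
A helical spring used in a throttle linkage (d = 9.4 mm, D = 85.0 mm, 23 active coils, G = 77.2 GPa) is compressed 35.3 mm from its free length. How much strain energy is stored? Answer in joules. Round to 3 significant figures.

k = Gd⁴/(8D³N_a) = (77.2×10³)(9.4⁴)/(8·85.0³·23) = 5.334 N/mm
U = ½kδ² = 0.5 × 5.334 × 35.3² = 3323.3 N·mm = 3.3233 J

3.32 J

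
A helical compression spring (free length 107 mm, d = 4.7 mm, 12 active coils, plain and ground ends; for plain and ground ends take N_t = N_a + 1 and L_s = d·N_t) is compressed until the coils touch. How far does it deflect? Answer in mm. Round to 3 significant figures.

N_t = 13; L_s = 4.7·13 = 61.1 mm
δ_solid = L₀ − L_s = 107 − 61.1 = 45.9 mm

45.9 mm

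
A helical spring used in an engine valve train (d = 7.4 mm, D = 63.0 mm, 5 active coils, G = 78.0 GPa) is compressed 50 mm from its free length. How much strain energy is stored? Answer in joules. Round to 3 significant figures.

29.2 J

k = Gd⁴/(8D³N_a) = (78.0×10³)(7.4⁴)/(8·63.0³·5) = 23.385 N/mm
U = ½kδ² = 0.5 × 23.385 × 50² = 29231 N·mm = 29.231 J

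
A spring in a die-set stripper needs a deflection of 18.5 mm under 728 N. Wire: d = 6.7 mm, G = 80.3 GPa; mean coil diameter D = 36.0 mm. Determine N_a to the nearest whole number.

Required rate k = F/δ = 728/18.5 = 39.351 N/mm
N_a = Gd⁴/(8D³k) = (80.3×10³ × 6.7⁴)/(8 × 36.0³ × 39.351)
    = 1.61814e+08 / 1.46878e+07 = 11.02 → 11 coils

11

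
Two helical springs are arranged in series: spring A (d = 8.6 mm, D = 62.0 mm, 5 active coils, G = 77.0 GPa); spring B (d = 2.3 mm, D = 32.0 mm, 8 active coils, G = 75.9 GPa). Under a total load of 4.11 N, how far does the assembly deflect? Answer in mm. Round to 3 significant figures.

4.15 mm

k_A = Gd⁴/(8D³N_a) = (77.0×10³)(8.6⁴)/(8·62.0³·5) = 44.182 N/mm
k_B = Gd⁴/(8D³N_a) = (75.9×10³)(2.3⁴)/(8·32.0³·8) = 1.0128 N/mm
Series: 1/k_eq = 1/44.182 + 1/1.0128 = 1.01; k_eq = 0.9901 N/mm
δ = F/k_eq = 4.11/0.9901 = 4.1511 mm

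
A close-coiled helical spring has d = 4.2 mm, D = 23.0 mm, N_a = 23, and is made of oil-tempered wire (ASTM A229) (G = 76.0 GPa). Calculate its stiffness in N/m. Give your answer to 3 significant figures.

k = Gd⁴/(8D³N_a) = (76.0×10³ × 4.2⁴) / (8 × 23.0³ × 23)
  = 2.36489e+07 / 2.23873e+06 = 10.564 N/mm = 10564 N/m

10600 N/m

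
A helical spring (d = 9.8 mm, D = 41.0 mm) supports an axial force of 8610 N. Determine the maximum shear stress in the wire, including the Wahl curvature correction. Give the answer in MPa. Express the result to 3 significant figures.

Spring index C = D/d = 41.0/9.8 = 4.1837
K_W = (4C−1)/(4C−4) + 0.615/C = 15.735/12.735 + 0.1470 = 1.3826
τ₀ = 8FD/(πd³) = 8·8610·41.0/(π·9.8³) = 2.82408e+06/2956.8 = 955.1 MPa
τ_max = K·τ₀ = 1.3826 × 955.1 = 1320.5 MPa

1320 MPa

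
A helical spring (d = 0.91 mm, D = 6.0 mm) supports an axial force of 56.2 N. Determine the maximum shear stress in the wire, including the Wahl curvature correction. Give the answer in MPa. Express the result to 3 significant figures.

1400 MPa

Spring index C = D/d = 6.0/0.91 = 6.5934
K_W = (4C−1)/(4C−4) + 0.615/C = 25.374/22.374 + 0.0933 = 1.2274
τ₀ = 8FD/(πd³) = 8·56.2·6.0/(π·0.91³) = 2697.6/2.3674 = 1139.5 MPa
τ_max = K·τ₀ = 1.2274 × 1139.5 = 1398.5 MPa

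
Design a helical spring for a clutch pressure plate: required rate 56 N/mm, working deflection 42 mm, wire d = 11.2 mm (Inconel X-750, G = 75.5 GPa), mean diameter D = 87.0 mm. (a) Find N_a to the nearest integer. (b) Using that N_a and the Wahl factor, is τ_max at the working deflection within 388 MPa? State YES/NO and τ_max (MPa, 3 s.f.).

N_a = Gd⁴/(8D³k) = (75.5×10³)(11.2⁴)/(8·87.0³·56) = 4.027 → N_a = 4
Actual rate k = Gd⁴/(8D³·4) = 56.378 N/mm
Working load F = kδ = 56.378·42 = 2367.9 N
C = 87.0/11.2 = 7.7679; K_W = (4C−1)/(4C−4)+0.615/C = 1.1900
τ_max = K_W·8FD/(πd³) = 1.1900·373.39 = 444.33 MPa
τ_max > 388 MPa → exceeds allowable

(a) 4 coils; (b) NO, τ_max = 444 MPa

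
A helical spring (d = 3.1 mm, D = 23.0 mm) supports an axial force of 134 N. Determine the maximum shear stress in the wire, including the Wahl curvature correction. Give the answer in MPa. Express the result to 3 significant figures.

316 MPa

Spring index C = D/d = 23.0/3.1 = 7.4194
K_W = (4C−1)/(4C−4) + 0.615/C = 28.677/25.677 + 0.0829 = 1.1997
τ₀ = 8FD/(πd³) = 8·134·23.0/(π·3.1³) = 24656/93.591 = 263.44 MPa
τ_max = K·τ₀ = 1.1997 × 263.44 = 316.06 MPa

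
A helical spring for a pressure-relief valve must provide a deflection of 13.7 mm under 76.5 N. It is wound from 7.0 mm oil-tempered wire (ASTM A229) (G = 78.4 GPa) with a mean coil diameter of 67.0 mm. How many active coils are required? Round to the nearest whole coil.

14

Required rate k = F/δ = 76.5/13.7 = 5.5839 N/mm
N_a = Gd⁴/(8D³k) = (78.4×10³ × 7.0⁴)/(8 × 67.0³ × 5.5839)
    = 1.88238e+08 / 1.34355e+07 = 14.01 → 14 coils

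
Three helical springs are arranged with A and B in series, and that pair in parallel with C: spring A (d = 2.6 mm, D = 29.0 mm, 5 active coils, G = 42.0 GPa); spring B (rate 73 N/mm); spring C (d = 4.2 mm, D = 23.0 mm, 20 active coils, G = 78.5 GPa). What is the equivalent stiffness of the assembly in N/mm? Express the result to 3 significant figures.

k_A = Gd⁴/(8D³N_a) = (42.0×10³)(2.6⁴)/(8·29.0³·5) = 1.9674 N/mm
k_C = Gd⁴/(8D³N_a) = (78.5×10³)(4.2⁴)/(8·23.0³·20) = 12.548 N/mm
Springs A,B series: k_AB = 1/(1/1.9674+1/73) = 1.9158 N/mm; parallel with C: k_eq = 1.9158+12.548 = 14.463 N/mm

14.5 N/mm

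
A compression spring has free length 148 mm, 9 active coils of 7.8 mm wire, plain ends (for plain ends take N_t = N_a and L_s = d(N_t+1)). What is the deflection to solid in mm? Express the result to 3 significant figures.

N_t = 9; L_s = 7.8·10 = 78 mm
δ_solid = L₀ − L_s = 148 − 78 = 70 mm

70.0 mm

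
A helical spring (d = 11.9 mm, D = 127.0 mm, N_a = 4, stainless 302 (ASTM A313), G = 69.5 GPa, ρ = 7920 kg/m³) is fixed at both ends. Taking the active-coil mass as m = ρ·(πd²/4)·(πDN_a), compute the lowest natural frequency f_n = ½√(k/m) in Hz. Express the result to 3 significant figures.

k = Gd⁴/(8D³N_a) = (69.5×10³)(11.9⁴)/(8·127.0³·4) = 21.262 N/mm = 21262 N/m
Wire length L = πDN_a = π·127.0·4 = 1595.9 mm
m = ρ·(πd²/4)·L = 7920 × 111.22×10⁻⁶ m² × 1.5959 m = 1.4058 kg
f_n = ½√(k/m) = 0.5·√(21262/1.4058) = 0.5·√(15125) = 61.491 Hz

61.5 Hz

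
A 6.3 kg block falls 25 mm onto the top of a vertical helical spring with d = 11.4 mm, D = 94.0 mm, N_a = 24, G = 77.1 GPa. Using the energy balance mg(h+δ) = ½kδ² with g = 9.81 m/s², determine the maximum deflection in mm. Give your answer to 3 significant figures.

k = Gd⁴/(8D³N_a) = (77.1×10³)(11.4⁴)/(8·94.0³·24) = 8.1656 N/mm
W = mg = 6.3 × 9.81 = 61.803 N
½kδ² − Wδ − Wh = 0 → δ = (W + √(W² + 2kWh))/k
δ = (61.803 + √(3819.6 + 25233))/8.1656 = (61.803 + 170.45)/8.1656 = 28.443 mm

28.4 mm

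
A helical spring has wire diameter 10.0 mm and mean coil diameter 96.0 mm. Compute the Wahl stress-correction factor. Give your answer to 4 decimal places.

C = D/d = 96.0/10.0 = 9.6000
K_W = (4C−1)/(4C−4) + 0.615/C = 37.400/34.400 + 0.0641 = 1.1513

1.1513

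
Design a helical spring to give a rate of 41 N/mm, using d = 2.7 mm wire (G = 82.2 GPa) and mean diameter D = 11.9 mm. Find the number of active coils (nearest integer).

N_a = Gd⁴/(8D³k) = (82.2×10³ × 2.7⁴)/(8 × 11.9³ × 41)
    = 4.36845e+06 / 552732 = 7.903 → 8 coils

8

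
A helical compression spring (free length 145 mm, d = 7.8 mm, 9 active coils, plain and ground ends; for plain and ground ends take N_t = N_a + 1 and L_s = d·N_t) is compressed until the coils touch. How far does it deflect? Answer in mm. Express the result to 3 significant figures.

67.0 mm

N_t = 10; L_s = 7.8·10 = 78 mm
δ_solid = L₀ − L_s = 145 − 78 = 67 mm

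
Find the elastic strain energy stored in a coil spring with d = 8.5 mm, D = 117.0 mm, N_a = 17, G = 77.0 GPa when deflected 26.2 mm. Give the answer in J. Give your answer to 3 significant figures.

0.633 J

k = Gd⁴/(8D³N_a) = (77.0×10³)(8.5⁴)/(8·117.0³·17) = 1.8453 N/mm
U = ½kδ² = 0.5 × 1.8453 × 26.2² = 633.35 N·mm = 0.63335 J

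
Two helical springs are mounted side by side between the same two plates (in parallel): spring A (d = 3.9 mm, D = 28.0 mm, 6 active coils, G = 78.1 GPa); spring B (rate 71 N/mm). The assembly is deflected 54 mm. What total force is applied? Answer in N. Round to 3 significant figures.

k_A = Gd⁴/(8D³N_a) = (78.1×10³)(3.9⁴)/(8·28.0³·6) = 17.147 N/mm
Parallel: k_eq = 17.147 + 71 = 88.147 N/mm
F = k_eq·δ = 88.147·54 = 4760 N

4760 N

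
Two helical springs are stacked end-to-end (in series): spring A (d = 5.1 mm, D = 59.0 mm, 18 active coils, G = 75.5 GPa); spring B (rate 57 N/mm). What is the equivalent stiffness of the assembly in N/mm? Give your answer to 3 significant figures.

k_A = Gd⁴/(8D³N_a) = (75.5×10³)(5.1⁴)/(8·59.0³·18) = 1.7271 N/mm
Series: 1/k_eq = 1/1.7271 + 1/57 = 0.59656; k_eq = 1.6763 N/mm

1.68 N/mm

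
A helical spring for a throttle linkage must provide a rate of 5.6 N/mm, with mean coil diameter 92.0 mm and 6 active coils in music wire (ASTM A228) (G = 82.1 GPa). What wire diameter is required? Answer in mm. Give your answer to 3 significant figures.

7.11 mm

d = (8D³N_a·k / G)^(1/4) = (8·92.0³·6·5.6 / (82.1×10³))^0.25
  = (2549.5)^0.25 = 7.1058 mm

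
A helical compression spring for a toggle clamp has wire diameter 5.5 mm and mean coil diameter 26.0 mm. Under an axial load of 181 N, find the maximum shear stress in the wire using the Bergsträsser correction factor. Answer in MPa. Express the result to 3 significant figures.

94.7 MPa

Spring index C = D/d = 26.0/5.5 = 4.7273
K_B = (4C+2)/(4C−3) = 20.909/15.909 = 1.3143
τ₀ = 8FD/(πd³) = 8·181·26.0/(π·5.5³) = 37648/522.68 = 72.028 MPa
τ_max = K·τ₀ = 1.3143 × 72.028 = 94.666 MPa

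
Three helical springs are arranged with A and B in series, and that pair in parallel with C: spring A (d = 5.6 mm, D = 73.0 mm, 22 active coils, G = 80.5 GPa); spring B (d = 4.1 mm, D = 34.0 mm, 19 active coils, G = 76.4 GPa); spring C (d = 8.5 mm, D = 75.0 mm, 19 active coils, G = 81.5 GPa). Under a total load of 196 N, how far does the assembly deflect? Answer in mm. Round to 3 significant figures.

k_A = Gd⁴/(8D³N_a) = (80.5×10³)(5.6⁴)/(8·73.0³·22) = 1.1563 N/mm
k_B = Gd⁴/(8D³N_a) = (76.4×10³)(4.1⁴)/(8·34.0³·19) = 3.6137 N/mm
k_C = Gd⁴/(8D³N_a) = (81.5×10³)(8.5⁴)/(8·75.0³·19) = 6.6345 N/mm
Springs A,B series: k_AB = 1/(1/1.1563+1/3.6137) = 0.87599 N/mm; parallel with C: k_eq = 0.87599+6.6345 = 7.5105 N/mm
δ = F/k_eq = 196/7.5105 = 26.097 mm

26.1 mm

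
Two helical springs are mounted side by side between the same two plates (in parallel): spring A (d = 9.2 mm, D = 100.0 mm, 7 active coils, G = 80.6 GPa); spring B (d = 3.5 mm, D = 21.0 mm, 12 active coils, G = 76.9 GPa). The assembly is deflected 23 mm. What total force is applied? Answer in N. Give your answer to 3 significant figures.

536 N

k_A = Gd⁴/(8D³N_a) = (80.6×10³)(9.2⁴)/(8·100.0³·7) = 10.311 N/mm
k_B = Gd⁴/(8D³N_a) = (76.9×10³)(3.5⁴)/(8·21.0³·12) = 12.98 N/mm
Parallel: k_eq = 10.311 + 12.98 = 23.291 N/mm
F = k_eq·δ = 23.291·23 = 535.69 N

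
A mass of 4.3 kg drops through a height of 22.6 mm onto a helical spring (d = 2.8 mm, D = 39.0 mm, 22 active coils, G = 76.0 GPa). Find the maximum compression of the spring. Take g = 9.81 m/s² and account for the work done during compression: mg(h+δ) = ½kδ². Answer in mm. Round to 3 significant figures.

209 mm

k = Gd⁴/(8D³N_a) = (76.0×10³)(2.8⁴)/(8·39.0³·22) = 0.44744 N/mm
W = mg = 4.3 × 9.81 = 42.183 N
½kδ² − Wδ − Wh = 0 → δ = (W + √(W² + 2kWh))/k
δ = (42.183 + √(1779.4 + 853.13))/0.44744 = (42.183 + 51.308)/0.44744 = 208.94 mm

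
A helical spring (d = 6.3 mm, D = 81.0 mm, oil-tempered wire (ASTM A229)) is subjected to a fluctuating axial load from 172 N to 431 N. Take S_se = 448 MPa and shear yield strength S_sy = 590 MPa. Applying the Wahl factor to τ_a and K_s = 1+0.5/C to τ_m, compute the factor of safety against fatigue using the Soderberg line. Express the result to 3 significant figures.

1.42

C = D/d = 81.0/6.3 = 12.8571; K_W = (4C−1)/(4C−4)+0.615/C = 1.1111; K_s = 1+0.5/C = 1.0389
F_a = (F_max−F_min)/2 = 129.5 N; F_m = (F_max+F_min)/2 = 301.5 N
τ_a = K_W·8F_aD/(πd³) = 1.1111 × 106.83 = 118.69 MPa
τ_m = K_s·8F_mD/(πd³) = 1.0389 × 248.71 = 258.38 MPa
Soderberg: 1/n_f = τ_a/S_se + τ_m/S_sy = 118.69/448 + 258.38/590 = 0.26494 + 0.43793 = 0.70287
n_f = 1/0.70287 = 1.423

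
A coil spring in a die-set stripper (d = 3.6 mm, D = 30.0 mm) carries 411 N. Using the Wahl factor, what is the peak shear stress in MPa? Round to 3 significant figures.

Spring index C = D/d = 30.0/3.6 = 8.3333
K_W = (4C−1)/(4C−4) + 0.615/C = 32.333/29.333 + 0.0738 = 1.1761
τ₀ = 8FD/(πd³) = 8·411·30.0/(π·3.6³) = 98640/146.57 = 672.97 MPa
τ_max = K·τ₀ = 1.1761 × 672.97 = 791.46 MPa

791 MPa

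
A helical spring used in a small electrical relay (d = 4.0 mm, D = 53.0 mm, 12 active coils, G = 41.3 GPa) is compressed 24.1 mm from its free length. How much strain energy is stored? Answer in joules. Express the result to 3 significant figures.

k = Gd⁴/(8D³N_a) = (41.3×10³)(4.0⁴)/(8·53.0³·12) = 0.73976 N/mm
U = ½kδ² = 0.5 × 0.73976 × 24.1² = 214.83 N·mm = 0.21483 J

0.215 J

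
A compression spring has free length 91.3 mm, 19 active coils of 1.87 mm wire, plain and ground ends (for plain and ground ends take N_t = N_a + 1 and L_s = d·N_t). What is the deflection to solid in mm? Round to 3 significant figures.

53.9 mm

N_t = 20; L_s = 1.87·20 = 37.4 mm
δ_solid = L₀ − L_s = 91.3 − 37.4 = 53.9 mm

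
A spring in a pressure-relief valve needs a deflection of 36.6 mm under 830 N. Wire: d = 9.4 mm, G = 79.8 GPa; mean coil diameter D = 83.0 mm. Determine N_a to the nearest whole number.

Required rate k = F/δ = 830/36.6 = 22.678 N/mm
N_a = Gd⁴/(8D³k) = (79.8×10³ × 9.4⁴)/(8 × 83.0³ × 22.678)
    = 6.23038e+08 / 1.03734e+08 = 6.006 → 6 coils

6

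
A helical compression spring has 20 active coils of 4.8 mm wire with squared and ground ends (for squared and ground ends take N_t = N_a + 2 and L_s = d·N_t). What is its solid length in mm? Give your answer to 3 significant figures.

squared and ground ends: N_t = N_a + 2 = 20 + 2 = 22
L_s = d·N_t = 4.8 × 22 = 105.6 mm

106 mm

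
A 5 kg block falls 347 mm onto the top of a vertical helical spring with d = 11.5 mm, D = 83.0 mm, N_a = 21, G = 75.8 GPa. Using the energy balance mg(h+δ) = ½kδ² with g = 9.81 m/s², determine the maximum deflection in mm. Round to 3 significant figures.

53.3 mm

k = Gd⁴/(8D³N_a) = (75.8×10³)(11.5⁴)/(8·83.0³·21) = 13.801 N/mm
W = mg = 5 × 9.81 = 49.05 N
½kδ² − Wδ − Wh = 0 → δ = (W + √(W² + 2kWh))/k
δ = (49.05 + √(2405.9 + 469803))/13.801 = (49.05 + 687.17)/13.801 = 53.345 mm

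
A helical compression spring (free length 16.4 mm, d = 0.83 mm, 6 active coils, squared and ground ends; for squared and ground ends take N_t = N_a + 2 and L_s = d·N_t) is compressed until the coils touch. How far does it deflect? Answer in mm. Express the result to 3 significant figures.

9.76 mm

N_t = 8; L_s = 0.83·8 = 6.64 mm
δ_solid = L₀ − L_s = 16.4 − 6.64 = 9.76 mm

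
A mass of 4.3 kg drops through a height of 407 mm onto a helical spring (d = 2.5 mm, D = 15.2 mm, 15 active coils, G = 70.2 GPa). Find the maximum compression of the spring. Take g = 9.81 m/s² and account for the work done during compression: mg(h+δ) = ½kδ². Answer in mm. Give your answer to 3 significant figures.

79.4 mm

k = Gd⁴/(8D³N_a) = (70.2×10³)(2.5⁴)/(8·15.2³·15) = 6.5071 N/mm
W = mg = 4.3 × 9.81 = 42.183 N
½kδ² − Wδ − Wh = 0 → δ = (W + √(W² + 2kWh))/k
δ = (42.183 + √(1779.4 + 223433))/6.5071 = (42.183 + 474.57)/6.5071 = 79.413 mm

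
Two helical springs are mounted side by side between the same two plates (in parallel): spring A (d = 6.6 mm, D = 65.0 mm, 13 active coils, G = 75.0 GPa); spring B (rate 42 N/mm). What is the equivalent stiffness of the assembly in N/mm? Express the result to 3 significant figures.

k_A = Gd⁴/(8D³N_a) = (75.0×10³)(6.6⁴)/(8·65.0³·13) = 4.9827 N/mm
Parallel: k_eq = 4.9827 + 42 = 46.983 N/mm

47.0 N/mm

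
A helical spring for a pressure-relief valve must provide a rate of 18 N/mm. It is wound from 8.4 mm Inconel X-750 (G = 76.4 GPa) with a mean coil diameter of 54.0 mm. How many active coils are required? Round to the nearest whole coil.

N_a = Gd⁴/(8D³k) = (76.4×10³ × 8.4⁴)/(8 × 54.0³ × 18)
    = 3.80374e+08 / 2.26748e+07 = 16.78 → 17 coils

17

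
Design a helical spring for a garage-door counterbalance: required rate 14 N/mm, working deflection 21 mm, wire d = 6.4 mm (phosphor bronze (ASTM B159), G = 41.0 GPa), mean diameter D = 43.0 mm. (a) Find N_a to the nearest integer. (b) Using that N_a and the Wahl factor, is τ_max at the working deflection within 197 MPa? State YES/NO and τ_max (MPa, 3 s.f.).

N_a = Gd⁴/(8D³k) = (41.0×10³)(6.4⁴)/(8·43.0³·14) = 7.725 → N_a = 8
Actual rate k = Gd⁴/(8D³·8) = 13.518 N/mm
Working load F = kδ = 13.518·21 = 283.88 N
C = 43.0/6.4 = 6.7188; K_W = (4C−1)/(4C−4)+0.615/C = 1.2227
τ_max = K_W·8FD/(πd³) = 1.2227·118.58 = 144.98 MPa
τ_max ≤ 197 MPa → acceptable

(a) 8 coils; (b) YES, τ_max = 145 MPa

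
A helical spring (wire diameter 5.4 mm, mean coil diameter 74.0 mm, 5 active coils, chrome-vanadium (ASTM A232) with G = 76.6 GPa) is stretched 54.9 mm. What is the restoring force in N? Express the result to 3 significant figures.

k = Gd⁴/(8D³N_a) = (76.6×10³)(5.4⁴)/(8·74.0³·5) = 4.0184 N/mm
F = k·δ = 4.0184 × 54.9 = 220.61 N

221 N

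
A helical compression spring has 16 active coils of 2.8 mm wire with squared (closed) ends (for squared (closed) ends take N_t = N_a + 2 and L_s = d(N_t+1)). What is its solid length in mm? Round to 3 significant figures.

squared (closed) ends: N_t = N_a + 2 = 16 + 2 = 18
L_s = d·(N_t+1) = 2.8 × 19 = 53.2 mm

53.2 mm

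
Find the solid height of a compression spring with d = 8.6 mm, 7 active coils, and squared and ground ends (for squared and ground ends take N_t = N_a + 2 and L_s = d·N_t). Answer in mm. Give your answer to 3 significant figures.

77.4 mm

squared and ground ends: N_t = N_a + 2 = 7 + 2 = 9
L_s = d·N_t = 8.6 × 9 = 77.4 mm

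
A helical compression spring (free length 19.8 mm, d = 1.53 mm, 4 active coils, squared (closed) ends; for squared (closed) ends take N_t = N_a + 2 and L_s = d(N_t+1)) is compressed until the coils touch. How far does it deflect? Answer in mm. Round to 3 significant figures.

9.09 mm

N_t = 6; L_s = 1.53·7 = 10.71 mm
δ_solid = L₀ − L_s = 19.8 − 10.71 = 9.09 mm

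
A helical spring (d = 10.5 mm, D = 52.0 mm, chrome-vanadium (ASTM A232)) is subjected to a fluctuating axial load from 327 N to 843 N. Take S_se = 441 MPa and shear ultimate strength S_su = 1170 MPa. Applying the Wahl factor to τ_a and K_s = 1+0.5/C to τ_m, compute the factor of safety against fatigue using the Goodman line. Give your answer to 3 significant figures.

6.63

C = D/d = 52.0/10.5 = 4.9524; K_W = (4C−1)/(4C−4)+0.615/C = 1.3139; K_s = 1+0.5/C = 1.1010
F_a = (F_max−F_min)/2 = 258 N; F_m = (F_max+F_min)/2 = 585 N
τ_a = K_W·8F_aD/(πd³) = 1.3139 × 29.512 = 38.777 MPa
τ_m = K_s·8F_mD/(πd³) = 1.1010 × 66.916 = 73.672 MPa
Goodman: 1/n_f = τ_a/S_se + τ_m/S_su = 38.777/441 + 73.672/1170 = 0.08793 + 0.06297 = 0.1509
n_f = 1/0.1509 = 6.627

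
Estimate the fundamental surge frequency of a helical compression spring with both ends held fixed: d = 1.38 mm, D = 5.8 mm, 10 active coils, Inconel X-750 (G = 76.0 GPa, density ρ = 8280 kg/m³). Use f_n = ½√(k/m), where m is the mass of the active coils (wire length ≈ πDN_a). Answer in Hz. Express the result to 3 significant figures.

1400 Hz

k = Gd⁴/(8D³N_a) = (76.0×10³)(1.38⁴)/(8·5.8³·10) = 17.659 N/mm = 17659 N/m
Wire length L = πDN_a = π·5.8·10 = 182.21 mm
m = ρ·(πd²/4)·L = 8280 × 1.4957×10⁻⁶ m² × 0.18221 m = 0.0022566 kg
f_n = ½√(k/m) = 0.5·√(17659/0.0022566) = 0.5·√(7.8253e+06) = 1398.7 Hz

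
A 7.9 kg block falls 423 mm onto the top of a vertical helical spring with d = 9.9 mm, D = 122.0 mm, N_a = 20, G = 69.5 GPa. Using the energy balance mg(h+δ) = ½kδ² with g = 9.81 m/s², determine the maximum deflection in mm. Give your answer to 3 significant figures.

206 mm

k = Gd⁴/(8D³N_a) = (69.5×10³)(9.9⁴)/(8·122.0³·20) = 2.2979 N/mm
W = mg = 7.9 × 9.81 = 77.499 N
½kδ² − Wδ − Wh = 0 → δ = (W + √(W² + 2kWh))/k
δ = (77.499 + √(6006.1 + 150658))/2.2979 = (77.499 + 395.81)/2.2979 = 205.98 mm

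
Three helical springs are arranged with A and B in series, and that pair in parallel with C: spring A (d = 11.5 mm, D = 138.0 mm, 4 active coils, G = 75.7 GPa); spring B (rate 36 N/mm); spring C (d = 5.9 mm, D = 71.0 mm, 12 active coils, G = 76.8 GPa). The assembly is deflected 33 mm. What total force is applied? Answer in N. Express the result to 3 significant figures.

451 N

k_A = Gd⁴/(8D³N_a) = (75.7×10³)(11.5⁴)/(8·138.0³·4) = 15.743 N/mm
k_C = Gd⁴/(8D³N_a) = (76.8×10³)(5.9⁴)/(8·71.0³·12) = 2.7085 N/mm
Springs A,B series: k_AB = 1/(1/15.743+1/36) = 10.953 N/mm; parallel with C: k_eq = 10.953+2.7085 = 13.662 N/mm
F = k_eq·δ = 13.662·33 = 450.84 N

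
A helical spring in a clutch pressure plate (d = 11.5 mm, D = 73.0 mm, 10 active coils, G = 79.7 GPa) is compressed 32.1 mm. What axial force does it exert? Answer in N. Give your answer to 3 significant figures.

1440 N

k = Gd⁴/(8D³N_a) = (79.7×10³)(11.5⁴)/(8·73.0³·10) = 44.791 N/mm
F = k·δ = 44.791 × 32.1 = 1437.8 N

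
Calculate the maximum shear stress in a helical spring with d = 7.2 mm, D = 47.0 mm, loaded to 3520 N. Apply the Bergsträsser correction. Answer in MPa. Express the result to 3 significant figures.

Spring index C = D/d = 47.0/7.2 = 6.5278
K_B = (4C+2)/(4C−3) = 28.111/23.111 = 1.2163
τ₀ = 8FD/(πd³) = 8·3520·47.0/(π·7.2³) = 1.32352e+06/1172.6 = 1128.7 MPa
τ_max = K·τ₀ = 1.2163 × 1128.7 = 1372.9 MPa

1370 MPa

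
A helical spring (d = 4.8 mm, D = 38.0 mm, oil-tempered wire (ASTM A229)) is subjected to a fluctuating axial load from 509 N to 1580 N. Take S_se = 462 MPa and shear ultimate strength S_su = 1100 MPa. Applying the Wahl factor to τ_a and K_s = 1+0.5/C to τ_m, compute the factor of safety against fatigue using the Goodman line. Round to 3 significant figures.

0.479

C = D/d = 38.0/4.8 = 7.9167; K_W = (4C−1)/(4C−4)+0.615/C = 1.1861; K_s = 1+0.5/C = 1.0632
F_a = (F_max−F_min)/2 = 535.5 N; F_m = (F_max+F_min)/2 = 1044.5 N
τ_a = K_W·8F_aD/(πd³) = 1.1861 × 468.55 = 555.76 MPa
τ_m = K_s·8F_mD/(πd³) = 1.0632 × 913.92 = 971.64 MPa
Goodman: 1/n_f = τ_a/S_se + τ_m/S_su = 555.76/462 + 971.64/1100 = 1.20294 + 0.88331 = 2.0863
n_f = 1/2.0863 = 0.4793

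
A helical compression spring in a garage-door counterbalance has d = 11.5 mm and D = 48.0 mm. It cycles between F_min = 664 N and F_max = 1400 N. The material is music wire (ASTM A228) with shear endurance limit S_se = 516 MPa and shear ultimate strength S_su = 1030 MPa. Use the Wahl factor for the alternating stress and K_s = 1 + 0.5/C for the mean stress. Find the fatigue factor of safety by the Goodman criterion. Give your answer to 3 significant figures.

5.90

C = D/d = 48.0/11.5 = 4.1739; K_W = (4C−1)/(4C−4)+0.615/C = 1.3836; K_s = 1+0.5/C = 1.1198
F_a = (F_max−F_min)/2 = 368 N; F_m = (F_max+F_min)/2 = 1032 N
τ_a = K_W·8F_aD/(πd³) = 1.3836 × 29.576 = 40.922 MPa
τ_m = K_s·8F_mD/(πd³) = 1.1198 × 82.941 = 92.876 MPa
Goodman: 1/n_f = τ_a/S_se + τ_m/S_su = 40.922/516 + 92.876/1030 = 0.07931 + 0.09017 = 0.16948
n_f = 1/0.16948 = 5.9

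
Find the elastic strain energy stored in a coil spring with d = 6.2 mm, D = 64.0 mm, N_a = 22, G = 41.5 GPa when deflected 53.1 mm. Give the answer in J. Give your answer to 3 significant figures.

k = Gd⁴/(8D³N_a) = (41.5×10³)(6.2⁴)/(8·64.0³·22) = 1.3291 N/mm
U = ½kδ² = 0.5 × 1.3291 × 53.1² = 1873.8 N·mm = 1.8738 J

1.87 J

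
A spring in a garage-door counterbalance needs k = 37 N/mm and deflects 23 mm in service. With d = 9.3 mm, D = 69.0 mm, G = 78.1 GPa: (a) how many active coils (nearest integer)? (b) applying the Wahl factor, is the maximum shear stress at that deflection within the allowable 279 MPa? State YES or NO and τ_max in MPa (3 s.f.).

N_a = Gd⁴/(8D³k) = (78.1×10³)(9.3⁴)/(8·69.0³·37) = 6.008 → N_a = 6
Actual rate k = Gd⁴/(8D³·6) = 37.051 N/mm
Working load F = kδ = 37.051·23 = 852.16 N
C = 69.0/9.3 = 7.4194; K_W = (4C−1)/(4C−4)+0.615/C = 1.1997
τ_max = K_W·8FD/(πd³) = 1.1997·186.15 = 223.33 MPa
τ_max ≤ 279 MPa → acceptable

(a) 6 coils; (b) YES, τ_max = 223 MPa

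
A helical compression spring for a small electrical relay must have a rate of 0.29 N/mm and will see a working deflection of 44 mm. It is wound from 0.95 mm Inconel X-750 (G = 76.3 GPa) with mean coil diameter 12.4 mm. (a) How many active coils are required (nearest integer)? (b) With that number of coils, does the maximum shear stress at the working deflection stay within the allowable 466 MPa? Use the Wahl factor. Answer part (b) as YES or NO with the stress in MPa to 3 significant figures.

(a) 14 coils; (b) NO, τ_max = 523 MPa

N_a = Gd⁴/(8D³k) = (76.3×10³)(0.95⁴)/(8·12.4³·0.29) = 14.05 → N_a = 14
Actual rate k = Gd⁴/(8D³·14) = 0.29103 N/mm
Working load F = kδ = 0.29103·44 = 12.805 N
C = 12.4/0.95 = 13.0526; K_W = (4C−1)/(4C−4)+0.615/C = 1.1093
τ_max = K_W·8FD/(πd³) = 1.1093·471.61 = 523.17 MPa
τ_max > 466 MPa → exceeds allowable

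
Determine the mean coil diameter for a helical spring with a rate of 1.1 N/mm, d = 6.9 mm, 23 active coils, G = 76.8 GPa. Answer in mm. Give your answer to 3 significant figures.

95.1 mm

D = (Gd⁴/(8N_a·k))^(1/3) = (76.8×10³·6.9⁴/(8·23·1.1))^(1/3)
  = (860096)^(1/3) = 95.1004 mm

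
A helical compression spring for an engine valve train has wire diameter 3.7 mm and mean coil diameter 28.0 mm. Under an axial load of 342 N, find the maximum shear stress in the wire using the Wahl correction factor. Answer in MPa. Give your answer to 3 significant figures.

576 MPa

Spring index C = D/d = 28.0/3.7 = 7.5676
K_W = (4C−1)/(4C−4) + 0.615/C = 29.270/26.270 + 0.0813 = 1.1955
τ₀ = 8FD/(πd³) = 8·342·28.0/(π·3.7³) = 76608/159.13 = 481.41 MPa
τ_max = K·τ₀ = 1.1955 × 481.41 = 575.51 MPa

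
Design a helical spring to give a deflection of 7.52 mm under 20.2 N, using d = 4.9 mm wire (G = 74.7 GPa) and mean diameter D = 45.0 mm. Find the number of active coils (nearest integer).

Required rate k = F/δ = 20.2/7.52 = 2.6862 N/mm
N_a = Gd⁴/(8D³k) = (74.7×10³ × 4.9⁴)/(8 × 45.0³ × 2.6862)
    = 4.30631e+07 / 1.95822e+06 = 21.99 → 22 coils

22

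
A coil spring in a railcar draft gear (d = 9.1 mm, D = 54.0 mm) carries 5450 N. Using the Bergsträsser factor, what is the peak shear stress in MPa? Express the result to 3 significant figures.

Spring index C = D/d = 54.0/9.1 = 5.9341
K_B = (4C+2)/(4C−3) = 25.736/20.736 = 1.2411
τ₀ = 8FD/(πd³) = 8·5450·54.0/(π·9.1³) = 2.3544e+06/2367.4 = 994.5 MPa
τ_max = K·τ₀ = 1.2411 × 994.5 = 1234.3 MPa

1230 MPa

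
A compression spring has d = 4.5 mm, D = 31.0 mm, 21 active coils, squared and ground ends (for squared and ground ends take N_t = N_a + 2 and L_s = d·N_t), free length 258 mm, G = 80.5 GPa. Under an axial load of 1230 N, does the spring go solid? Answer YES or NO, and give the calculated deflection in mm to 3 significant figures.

k = Gd⁴/(8D³N_a) = (80.5×10³)(4.5⁴)/(8·31.0³·21) = 6.5956 N/mm
N_t = 23; L_s = 4.5·23 = 103.5 mm; δ_solid = L₀ − L_s = 258 − 103.5 = 154.5 mm
δ = F/k = 1230/6.5956 = 186.49 mm
δ ≥ δ_solid → spring goes solid

YES, δ = 186 mm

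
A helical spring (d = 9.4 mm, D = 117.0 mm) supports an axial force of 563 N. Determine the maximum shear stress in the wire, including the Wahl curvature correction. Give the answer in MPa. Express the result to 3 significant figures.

Spring index C = D/d = 117.0/9.4 = 12.4468
K_W = (4C−1)/(4C−4) + 0.615/C = 48.787/45.787 + 0.0494 = 1.1149
τ₀ = 8FD/(πd³) = 8·563·117.0/(π·9.4³) = 526968/2609.4 = 201.95 MPa
τ_max = K·τ₀ = 1.1149 × 201.95 = 225.16 MPa

225 MPa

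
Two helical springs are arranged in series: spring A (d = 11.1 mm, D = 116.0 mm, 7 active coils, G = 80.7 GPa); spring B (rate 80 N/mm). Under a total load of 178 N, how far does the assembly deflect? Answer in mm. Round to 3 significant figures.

14.9 mm

k_A = Gd⁴/(8D³N_a) = (80.7×10³)(11.1⁴)/(8·116.0³·7) = 14.015 N/mm
Series: 1/k_eq = 1/14.015 + 1/80 = 0.08385; k_eq = 11.926 N/mm
δ = F/k_eq = 178/11.926 = 14.925 mm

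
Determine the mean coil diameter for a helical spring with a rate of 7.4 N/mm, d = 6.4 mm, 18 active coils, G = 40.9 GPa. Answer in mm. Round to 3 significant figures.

D = (Gd⁴/(8N_a·k))^(1/3) = (40.9×10³·6.4⁴/(8·18·7.4))^(1/3)
  = (64394.5)^(1/3) = 40.0820 mm

40.1 mm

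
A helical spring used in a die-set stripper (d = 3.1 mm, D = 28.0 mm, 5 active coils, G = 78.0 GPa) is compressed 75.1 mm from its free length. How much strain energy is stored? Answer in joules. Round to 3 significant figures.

23.1 J

k = Gd⁴/(8D³N_a) = (78.0×10³)(3.1⁴)/(8·28.0³·5) = 8.2037 N/mm
U = ½kδ² = 0.5 × 8.2037 × 75.1² = 23134 N·mm = 23.134 J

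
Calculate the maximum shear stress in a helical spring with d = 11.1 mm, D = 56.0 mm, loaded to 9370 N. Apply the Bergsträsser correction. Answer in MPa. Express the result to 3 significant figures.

Spring index C = D/d = 56.0/11.1 = 5.0450
K_B = (4C+2)/(4C−3) = 22.180/17.180 = 1.2910
τ₀ = 8FD/(πd³) = 8·9370·56.0/(π·11.1³) = 4.19776e+06/4296.5 = 977.01 MPa
τ_max = K·τ₀ = 1.2910 × 977.01 = 1261.4 MPa

1260 MPa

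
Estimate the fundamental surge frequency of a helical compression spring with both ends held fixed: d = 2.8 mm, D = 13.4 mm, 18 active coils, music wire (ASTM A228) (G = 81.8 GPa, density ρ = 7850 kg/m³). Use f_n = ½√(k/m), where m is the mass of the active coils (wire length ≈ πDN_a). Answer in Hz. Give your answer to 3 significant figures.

k = Gd⁴/(8D³N_a) = (81.8×10³)(2.8⁴)/(8·13.4³·18) = 14.511 N/mm = 14511 N/m
Wire length L = πDN_a = π·13.4·18 = 757.75 mm
m = ρ·(πd²/4)·L = 7850 × 6.1575×10⁻⁶ m² × 0.75775 m = 0.036627 kg
f_n = ½√(k/m) = 0.5·√(14511/0.036627) = 0.5·√(3.9619e+05) = 314.72 Hz

315 Hz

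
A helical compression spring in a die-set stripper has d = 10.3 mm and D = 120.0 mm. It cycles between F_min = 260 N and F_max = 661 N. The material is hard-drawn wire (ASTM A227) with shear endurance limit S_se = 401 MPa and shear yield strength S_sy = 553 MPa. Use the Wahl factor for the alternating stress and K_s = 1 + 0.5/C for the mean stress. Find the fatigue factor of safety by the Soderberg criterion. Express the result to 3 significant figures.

2.50

C = D/d = 120.0/10.3 = 11.6505; K_W = (4C−1)/(4C−4)+0.615/C = 1.1232; K_s = 1+0.5/C = 1.0429
F_a = (F_max−F_min)/2 = 200.5 N; F_m = (F_max+F_min)/2 = 460.5 N
τ_a = K_W·8F_aD/(πd³) = 1.1232 × 56.069 = 62.977 MPa
τ_m = K_s·8F_mD/(πd³) = 1.0429 × 128.78 = 134.3 MPa
Soderberg: 1/n_f = τ_a/S_se + τ_m/S_sy = 62.977/401 + 134.3/553 = 0.15705 + 0.24286 = 0.39991
n_f = 1/0.39991 = 2.501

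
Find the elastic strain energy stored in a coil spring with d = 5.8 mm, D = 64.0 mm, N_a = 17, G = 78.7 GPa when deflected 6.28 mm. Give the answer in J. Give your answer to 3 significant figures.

k = Gd⁴/(8D³N_a) = (78.7×10³)(5.8⁴)/(8·64.0³·17) = 2.4981 N/mm
U = ½kδ² = 0.5 × 2.4981 × 6.28² = 49.26 N·mm = 0.04926 J

0.0493 J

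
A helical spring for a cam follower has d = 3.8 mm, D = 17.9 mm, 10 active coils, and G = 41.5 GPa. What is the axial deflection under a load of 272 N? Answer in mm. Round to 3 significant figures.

14.4 mm

k = Gd⁴/(8D³N_a) = (41.5×10³)(3.8⁴)/(8·17.9³·10) = 18.86 N/mm
δ = F/k = 272 / 18.86 = 14.422 mm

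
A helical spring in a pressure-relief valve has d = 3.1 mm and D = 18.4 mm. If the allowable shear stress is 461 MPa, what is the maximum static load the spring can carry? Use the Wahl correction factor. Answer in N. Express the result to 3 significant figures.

C = D/d = 18.4/3.1 = 5.9355
K_W = (4C−1)/(4C−4) + 0.615/C = 22.742/19.742 + 0.1036 = 1.2556
τ_max = K·8FD/(πd³) → F_max = τ_allow·πd³/(8DK)
F_max = 461·π·3.1³/(8·18.4·1.2556) = 43146/184.82 = 233.45 N

233 N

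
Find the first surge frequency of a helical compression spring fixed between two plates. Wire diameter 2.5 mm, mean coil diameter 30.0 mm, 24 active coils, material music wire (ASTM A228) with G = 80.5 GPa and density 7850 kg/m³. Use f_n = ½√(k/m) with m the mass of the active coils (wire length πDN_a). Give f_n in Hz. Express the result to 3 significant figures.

k = Gd⁴/(8D³N_a) = (80.5×10³)(2.5⁴)/(8·30.0³·24) = 0.60658 N/mm = 606.58 N/m
Wire length L = πDN_a = π·30.0·24 = 2261.9 mm
m = ρ·(πd²/4)·L = 7850 × 4.9087×10⁻⁶ m² × 2.2619 m = 0.087161 kg
f_n = ½√(k/m) = 0.5·√(606.58/0.087161) = 0.5·√(6959.4) = 41.711 Hz

41.7 Hz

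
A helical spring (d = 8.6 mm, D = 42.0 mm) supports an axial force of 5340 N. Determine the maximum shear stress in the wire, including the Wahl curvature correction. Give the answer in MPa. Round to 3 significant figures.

Spring index C = D/d = 42.0/8.6 = 4.8837
K_W = (4C−1)/(4C−4) + 0.615/C = 18.535/15.535 + 0.1259 = 1.3190
τ₀ = 8FD/(πd³) = 8·5340·42.0/(π·8.6³) = 1.79424e+06/1998.2 = 897.92 MPa
τ_max = K·τ₀ = 1.3190 × 897.92 = 1184.4 MPa

1180 MPa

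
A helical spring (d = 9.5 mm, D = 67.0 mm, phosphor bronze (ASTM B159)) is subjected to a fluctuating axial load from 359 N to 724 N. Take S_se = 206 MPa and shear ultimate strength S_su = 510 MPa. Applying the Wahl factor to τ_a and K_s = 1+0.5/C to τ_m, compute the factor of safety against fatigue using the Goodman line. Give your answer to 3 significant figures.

C = D/d = 67.0/9.5 = 7.0526; K_W = (4C−1)/(4C−4)+0.615/C = 1.2111; K_s = 1+0.5/C = 1.0709
F_a = (F_max−F_min)/2 = 182.5 N; F_m = (F_max+F_min)/2 = 541.5 N
τ_a = K_W·8F_aD/(πd³) = 1.2111 × 36.317 = 43.984 MPa
τ_m = K_s·8F_mD/(πd³) = 1.0709 × 107.76 = 115.4 MPa
Goodman: 1/n_f = τ_a/S_se + τ_m/S_su = 43.984/206 + 115.4/510 = 0.21351 + 0.22627 = 0.43978
n_f = 1/0.43978 = 2.274

2.27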